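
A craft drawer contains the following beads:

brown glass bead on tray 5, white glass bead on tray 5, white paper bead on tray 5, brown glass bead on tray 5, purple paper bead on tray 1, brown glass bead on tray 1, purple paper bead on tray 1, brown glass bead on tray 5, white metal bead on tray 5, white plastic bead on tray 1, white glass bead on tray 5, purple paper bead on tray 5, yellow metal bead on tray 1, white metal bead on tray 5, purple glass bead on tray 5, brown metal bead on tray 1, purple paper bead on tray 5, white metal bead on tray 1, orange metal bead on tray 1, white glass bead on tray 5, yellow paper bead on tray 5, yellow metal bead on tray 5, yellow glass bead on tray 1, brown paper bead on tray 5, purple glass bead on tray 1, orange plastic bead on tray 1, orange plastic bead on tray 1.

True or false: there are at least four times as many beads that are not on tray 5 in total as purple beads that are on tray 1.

beads that are not on tray 5: 12.
purple beads on tray 1: 3.
The claim requires 12 ≥ 4 × 3 = 12, which holds.

True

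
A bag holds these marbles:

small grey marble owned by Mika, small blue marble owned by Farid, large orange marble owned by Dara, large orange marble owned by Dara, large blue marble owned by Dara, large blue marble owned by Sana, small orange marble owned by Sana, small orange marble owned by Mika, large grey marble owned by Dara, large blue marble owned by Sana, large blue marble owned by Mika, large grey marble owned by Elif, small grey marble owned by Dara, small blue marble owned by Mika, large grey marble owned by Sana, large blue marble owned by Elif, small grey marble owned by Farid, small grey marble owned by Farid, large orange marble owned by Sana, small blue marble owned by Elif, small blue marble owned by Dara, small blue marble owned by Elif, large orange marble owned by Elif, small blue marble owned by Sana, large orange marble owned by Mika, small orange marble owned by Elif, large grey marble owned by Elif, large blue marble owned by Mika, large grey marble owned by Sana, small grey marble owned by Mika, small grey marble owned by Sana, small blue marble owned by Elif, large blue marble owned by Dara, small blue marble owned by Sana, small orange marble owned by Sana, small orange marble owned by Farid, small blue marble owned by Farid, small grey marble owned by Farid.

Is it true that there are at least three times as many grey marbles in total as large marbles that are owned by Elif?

|grey marbles| = 12.
|large marbles owned by Elif| = 4.
The claim requires 12 ≥ 3 × 4 = 12, which holds.

True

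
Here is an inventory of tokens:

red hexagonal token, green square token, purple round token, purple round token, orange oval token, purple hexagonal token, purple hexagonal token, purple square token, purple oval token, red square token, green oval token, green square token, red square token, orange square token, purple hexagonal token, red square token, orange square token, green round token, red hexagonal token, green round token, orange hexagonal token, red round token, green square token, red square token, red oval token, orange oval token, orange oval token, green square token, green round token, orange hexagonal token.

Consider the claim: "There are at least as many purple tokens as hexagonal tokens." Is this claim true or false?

True

|purple tokens| = 7.
|hexagonal tokens| = 7.
The claim requires 7 ≥ 7, which holds.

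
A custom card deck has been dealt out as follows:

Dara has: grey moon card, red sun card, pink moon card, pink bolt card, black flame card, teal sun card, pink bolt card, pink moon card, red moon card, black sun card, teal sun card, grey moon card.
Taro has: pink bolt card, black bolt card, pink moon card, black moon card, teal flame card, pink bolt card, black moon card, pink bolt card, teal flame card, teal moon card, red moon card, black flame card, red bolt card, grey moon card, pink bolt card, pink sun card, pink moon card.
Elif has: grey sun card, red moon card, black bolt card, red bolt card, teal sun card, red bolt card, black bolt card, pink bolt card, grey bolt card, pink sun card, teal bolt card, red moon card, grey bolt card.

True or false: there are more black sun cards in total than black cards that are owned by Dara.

False

black sun cards: 1.
black cards owned by Dara: 2.
The claim requires 1 > 2, which does not hold.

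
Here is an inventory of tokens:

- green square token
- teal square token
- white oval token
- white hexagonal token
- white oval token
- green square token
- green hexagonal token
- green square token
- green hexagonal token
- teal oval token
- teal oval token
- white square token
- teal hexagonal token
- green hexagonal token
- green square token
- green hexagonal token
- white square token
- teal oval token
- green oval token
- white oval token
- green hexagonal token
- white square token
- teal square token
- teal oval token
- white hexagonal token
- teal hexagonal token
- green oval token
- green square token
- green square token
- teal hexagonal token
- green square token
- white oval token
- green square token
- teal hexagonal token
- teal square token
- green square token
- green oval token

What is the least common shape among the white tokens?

Counts by shape (restricted to white tokens): oval 4, square 3, hexagonal 2.
The minimum is 2, held uniquely by hexagonal.

hexagonal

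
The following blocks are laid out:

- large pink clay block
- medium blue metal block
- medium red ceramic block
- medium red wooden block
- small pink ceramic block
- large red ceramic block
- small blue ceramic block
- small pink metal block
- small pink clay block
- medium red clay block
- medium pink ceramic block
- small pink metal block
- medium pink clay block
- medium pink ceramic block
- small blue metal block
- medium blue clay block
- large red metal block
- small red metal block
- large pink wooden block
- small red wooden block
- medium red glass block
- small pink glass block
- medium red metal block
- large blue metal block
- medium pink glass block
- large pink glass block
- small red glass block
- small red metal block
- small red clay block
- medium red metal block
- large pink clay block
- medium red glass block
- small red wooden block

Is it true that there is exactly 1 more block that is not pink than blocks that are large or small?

False

|blocks that are not pink| = 20.
|blocks that are large or small| = 20.
The claim requires 20 − 20 (= 0) to equal 1, which does not hold.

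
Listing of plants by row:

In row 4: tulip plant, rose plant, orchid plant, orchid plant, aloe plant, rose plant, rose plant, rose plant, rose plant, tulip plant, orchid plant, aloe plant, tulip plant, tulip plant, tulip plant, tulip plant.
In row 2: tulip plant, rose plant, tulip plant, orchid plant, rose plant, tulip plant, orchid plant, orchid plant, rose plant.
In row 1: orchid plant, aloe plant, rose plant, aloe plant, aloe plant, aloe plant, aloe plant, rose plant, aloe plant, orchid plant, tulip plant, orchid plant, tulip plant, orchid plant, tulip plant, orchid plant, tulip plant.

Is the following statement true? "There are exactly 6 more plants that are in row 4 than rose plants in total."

True

|plants in row 4| = 16.
|rose plants| = 10.
The claim requires 16 − 10 (= 6) to equal 6, which holds.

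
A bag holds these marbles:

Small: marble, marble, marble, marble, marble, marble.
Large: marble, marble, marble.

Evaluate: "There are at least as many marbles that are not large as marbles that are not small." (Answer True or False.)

marbles that are not large: 6.
marbles that are not small: 3.
The claim requires 6 ≥ 3, which holds.

True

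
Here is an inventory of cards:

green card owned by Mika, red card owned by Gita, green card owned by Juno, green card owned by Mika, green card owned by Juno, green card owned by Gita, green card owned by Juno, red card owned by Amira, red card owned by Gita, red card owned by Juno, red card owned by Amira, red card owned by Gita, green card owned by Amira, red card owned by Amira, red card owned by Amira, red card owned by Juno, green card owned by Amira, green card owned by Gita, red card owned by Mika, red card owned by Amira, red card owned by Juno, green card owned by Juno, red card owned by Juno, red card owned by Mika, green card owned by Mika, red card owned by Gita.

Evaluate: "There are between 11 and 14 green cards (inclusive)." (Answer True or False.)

True

|green cards| = 11.
The claim requires 11 ≤ 11 ≤ 14, which holds.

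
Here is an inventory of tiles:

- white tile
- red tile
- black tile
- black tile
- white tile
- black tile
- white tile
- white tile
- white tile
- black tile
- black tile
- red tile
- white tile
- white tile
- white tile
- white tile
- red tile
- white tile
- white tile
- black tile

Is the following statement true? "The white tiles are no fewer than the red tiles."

True

white tiles: 11.
red tiles: 3.
The claim requires 11 ≥ 3, which holds.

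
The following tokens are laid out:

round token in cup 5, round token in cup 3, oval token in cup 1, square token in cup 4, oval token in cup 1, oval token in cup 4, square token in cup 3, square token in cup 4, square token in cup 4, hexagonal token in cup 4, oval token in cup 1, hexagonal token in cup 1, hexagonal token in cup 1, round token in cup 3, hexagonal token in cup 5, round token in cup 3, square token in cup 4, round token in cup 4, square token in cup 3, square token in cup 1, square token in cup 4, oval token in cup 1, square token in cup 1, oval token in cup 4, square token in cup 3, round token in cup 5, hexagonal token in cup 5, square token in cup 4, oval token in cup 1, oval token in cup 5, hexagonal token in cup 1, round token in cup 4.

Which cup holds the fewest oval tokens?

Counts by cup (restricted to oval tokens): cup 1→5, cup 4→2, cup 5→1, cup 3→0.
The minimum is 0, held uniquely by cup 3.

cup 3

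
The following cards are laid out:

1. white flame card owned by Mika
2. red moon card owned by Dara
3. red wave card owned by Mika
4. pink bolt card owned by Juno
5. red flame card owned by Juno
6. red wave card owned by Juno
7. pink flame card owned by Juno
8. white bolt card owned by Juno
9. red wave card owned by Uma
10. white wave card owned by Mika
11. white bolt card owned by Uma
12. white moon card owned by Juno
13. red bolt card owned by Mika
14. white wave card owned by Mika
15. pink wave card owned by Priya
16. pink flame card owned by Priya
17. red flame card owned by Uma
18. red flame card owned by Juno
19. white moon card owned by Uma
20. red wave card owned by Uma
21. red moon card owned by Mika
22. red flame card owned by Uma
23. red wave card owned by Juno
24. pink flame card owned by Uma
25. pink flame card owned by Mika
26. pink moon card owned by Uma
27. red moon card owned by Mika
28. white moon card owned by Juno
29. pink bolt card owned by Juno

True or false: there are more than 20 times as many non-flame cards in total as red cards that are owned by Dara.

There are 20 non-flame cards.
Count of red cards owned by Dara: 1.
The claim requires 20 > 20 × 1 = 20, which does not hold.

False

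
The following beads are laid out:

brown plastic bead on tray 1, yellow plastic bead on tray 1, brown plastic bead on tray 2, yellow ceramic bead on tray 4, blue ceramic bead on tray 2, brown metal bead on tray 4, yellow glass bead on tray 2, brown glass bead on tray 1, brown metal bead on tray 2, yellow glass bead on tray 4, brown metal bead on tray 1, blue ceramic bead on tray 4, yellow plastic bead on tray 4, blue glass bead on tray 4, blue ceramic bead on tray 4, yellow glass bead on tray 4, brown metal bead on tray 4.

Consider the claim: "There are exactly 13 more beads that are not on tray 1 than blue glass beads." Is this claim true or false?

|beads that are not on tray 1| = 13.
|blue glass beads| = 1.
The claim requires 13 − 1 (= 12) to equal 13, which does not hold.

False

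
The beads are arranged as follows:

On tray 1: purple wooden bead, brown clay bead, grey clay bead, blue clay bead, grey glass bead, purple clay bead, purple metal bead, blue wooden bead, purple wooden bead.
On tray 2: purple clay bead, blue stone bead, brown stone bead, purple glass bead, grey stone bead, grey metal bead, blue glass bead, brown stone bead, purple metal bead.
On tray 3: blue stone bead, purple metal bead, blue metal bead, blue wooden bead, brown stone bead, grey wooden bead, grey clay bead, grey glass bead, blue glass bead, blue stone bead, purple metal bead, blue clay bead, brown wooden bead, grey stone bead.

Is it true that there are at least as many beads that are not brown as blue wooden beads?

|beads that are not brown| = 27.
|blue wooden beads| = 2.
The claim requires 27 ≥ 2, which holds.

True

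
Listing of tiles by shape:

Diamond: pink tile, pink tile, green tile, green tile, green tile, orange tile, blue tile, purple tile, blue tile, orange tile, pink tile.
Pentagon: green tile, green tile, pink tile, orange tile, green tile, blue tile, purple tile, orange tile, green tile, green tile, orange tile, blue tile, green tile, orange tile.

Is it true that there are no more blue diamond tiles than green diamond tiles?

True

blue diamond tiles: 2.
green diamond tiles: 3.
The claim requires 2 ≤ 3, which holds.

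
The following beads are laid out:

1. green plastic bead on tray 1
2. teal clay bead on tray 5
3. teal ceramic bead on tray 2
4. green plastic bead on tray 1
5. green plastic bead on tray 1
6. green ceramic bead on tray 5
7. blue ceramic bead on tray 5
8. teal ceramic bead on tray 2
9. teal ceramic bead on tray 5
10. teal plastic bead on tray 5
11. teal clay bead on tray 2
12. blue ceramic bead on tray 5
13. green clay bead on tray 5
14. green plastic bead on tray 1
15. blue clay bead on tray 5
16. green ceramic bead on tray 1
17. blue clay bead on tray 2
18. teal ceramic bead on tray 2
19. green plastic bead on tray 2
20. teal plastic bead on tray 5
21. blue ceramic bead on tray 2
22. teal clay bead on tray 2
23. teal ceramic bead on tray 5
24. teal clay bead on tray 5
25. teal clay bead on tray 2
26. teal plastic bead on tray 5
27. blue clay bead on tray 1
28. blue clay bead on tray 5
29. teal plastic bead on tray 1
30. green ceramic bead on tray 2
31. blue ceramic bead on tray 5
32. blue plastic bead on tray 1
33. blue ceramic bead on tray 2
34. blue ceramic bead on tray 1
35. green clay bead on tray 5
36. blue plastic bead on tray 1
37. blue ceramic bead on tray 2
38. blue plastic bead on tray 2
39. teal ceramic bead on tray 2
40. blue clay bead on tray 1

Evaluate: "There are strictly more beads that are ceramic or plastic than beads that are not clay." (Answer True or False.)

beads that are ceramic or plastic: 28.
beads that are not clay: 28.
The claim requires 28 > 28, which does not hold.

False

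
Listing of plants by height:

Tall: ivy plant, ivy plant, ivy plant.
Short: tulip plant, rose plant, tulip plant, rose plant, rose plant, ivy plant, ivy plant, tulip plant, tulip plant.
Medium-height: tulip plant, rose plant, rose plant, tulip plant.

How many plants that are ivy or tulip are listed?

ivy: 5; tulip: 6; together 5 + 6 = 11.

11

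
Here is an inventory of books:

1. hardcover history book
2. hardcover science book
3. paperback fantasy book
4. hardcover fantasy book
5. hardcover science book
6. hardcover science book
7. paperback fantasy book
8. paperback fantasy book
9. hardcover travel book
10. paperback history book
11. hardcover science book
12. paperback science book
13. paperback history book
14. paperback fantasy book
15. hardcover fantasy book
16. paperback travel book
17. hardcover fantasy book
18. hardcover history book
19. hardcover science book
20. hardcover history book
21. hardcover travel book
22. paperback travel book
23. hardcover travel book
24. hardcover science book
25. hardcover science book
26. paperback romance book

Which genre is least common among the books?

Counts by genre: science 8, fantasy 7, history 5, travel 5, romance 1.
The minimum is 1, held uniquely by romance.

romance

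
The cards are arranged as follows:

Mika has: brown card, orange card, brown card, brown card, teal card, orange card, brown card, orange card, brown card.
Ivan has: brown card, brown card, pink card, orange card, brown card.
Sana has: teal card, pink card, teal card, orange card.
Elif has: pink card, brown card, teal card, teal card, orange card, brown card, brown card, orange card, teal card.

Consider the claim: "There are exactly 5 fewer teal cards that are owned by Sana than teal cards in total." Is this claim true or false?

False

teal cards owned by Sana: 2.
teal cards: 6.
The claim requires 6 − 2 (= 4) to equal 5, which does not hold.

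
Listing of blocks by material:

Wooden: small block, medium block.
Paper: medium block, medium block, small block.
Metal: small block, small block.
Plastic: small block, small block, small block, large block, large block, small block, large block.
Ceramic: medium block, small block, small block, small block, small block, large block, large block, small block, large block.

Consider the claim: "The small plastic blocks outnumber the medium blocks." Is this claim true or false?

False

There are 4 small plastic blocks.
There are 4 medium blocks.
The claim requires 4 > 4, which does not hold.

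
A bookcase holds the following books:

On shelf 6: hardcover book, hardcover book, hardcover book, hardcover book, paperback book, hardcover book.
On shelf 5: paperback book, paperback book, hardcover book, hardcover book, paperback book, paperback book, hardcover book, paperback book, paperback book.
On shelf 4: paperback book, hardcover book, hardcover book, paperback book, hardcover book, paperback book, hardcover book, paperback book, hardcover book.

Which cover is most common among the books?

Counts by cover: hardcover 13, paperback 11.
The maximum is 13, held uniquely by hardcover.

hardcover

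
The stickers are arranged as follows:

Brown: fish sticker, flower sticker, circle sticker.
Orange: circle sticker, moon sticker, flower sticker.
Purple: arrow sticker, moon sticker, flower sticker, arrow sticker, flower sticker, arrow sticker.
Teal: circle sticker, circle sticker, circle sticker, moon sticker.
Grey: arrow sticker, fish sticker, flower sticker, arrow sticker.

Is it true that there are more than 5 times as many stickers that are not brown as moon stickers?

True

There are 17 stickers that are not brown.
There are 3 moon stickers.
The claim requires 17 > 5 × 3 = 15, which holds.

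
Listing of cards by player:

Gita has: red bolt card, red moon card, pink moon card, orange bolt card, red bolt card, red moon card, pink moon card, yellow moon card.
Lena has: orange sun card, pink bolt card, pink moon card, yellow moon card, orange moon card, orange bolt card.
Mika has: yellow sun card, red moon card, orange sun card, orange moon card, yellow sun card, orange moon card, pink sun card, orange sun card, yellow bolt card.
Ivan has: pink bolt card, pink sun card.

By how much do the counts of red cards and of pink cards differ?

red cards: 5. pink cards: 7.
|5 − 7| = 7 − 5 = 2.

2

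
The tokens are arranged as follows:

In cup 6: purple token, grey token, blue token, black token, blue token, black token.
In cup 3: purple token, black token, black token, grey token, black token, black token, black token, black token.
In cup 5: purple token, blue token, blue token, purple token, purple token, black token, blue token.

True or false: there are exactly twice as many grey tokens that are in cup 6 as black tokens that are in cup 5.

False

There is 1 grey token in cup 6.
There is 1 black token in cup 5.
The claim requires 1 = 2 × 1 = 2, which does not hold.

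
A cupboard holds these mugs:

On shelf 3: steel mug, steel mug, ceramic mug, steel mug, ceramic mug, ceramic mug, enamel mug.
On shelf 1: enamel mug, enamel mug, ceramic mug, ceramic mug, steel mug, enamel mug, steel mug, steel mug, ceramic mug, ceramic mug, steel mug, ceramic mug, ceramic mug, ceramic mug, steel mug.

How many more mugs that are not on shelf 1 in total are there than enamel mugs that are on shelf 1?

mugs that are not on shelf 1: 7.
enamel mugs on shelf 1: 3.
7 − 3 = 4.

4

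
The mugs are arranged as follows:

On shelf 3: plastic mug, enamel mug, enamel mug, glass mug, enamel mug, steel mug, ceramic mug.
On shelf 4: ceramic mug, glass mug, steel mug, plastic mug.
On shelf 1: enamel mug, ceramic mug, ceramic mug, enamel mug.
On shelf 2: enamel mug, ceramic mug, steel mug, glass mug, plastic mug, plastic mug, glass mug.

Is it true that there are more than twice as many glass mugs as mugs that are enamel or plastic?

There are 4 glass mugs.
There are 10 mugs that are enamel or plastic.
The claim requires 4 > 2 × 10 = 20, which does not hold.

False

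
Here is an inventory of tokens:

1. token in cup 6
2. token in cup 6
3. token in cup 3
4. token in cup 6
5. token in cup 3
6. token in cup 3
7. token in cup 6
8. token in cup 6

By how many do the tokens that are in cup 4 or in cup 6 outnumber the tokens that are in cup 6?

0

tokens in cup 4 or in cup 6: 5.
tokens in cup 6: 5.
5 − 5 = 0.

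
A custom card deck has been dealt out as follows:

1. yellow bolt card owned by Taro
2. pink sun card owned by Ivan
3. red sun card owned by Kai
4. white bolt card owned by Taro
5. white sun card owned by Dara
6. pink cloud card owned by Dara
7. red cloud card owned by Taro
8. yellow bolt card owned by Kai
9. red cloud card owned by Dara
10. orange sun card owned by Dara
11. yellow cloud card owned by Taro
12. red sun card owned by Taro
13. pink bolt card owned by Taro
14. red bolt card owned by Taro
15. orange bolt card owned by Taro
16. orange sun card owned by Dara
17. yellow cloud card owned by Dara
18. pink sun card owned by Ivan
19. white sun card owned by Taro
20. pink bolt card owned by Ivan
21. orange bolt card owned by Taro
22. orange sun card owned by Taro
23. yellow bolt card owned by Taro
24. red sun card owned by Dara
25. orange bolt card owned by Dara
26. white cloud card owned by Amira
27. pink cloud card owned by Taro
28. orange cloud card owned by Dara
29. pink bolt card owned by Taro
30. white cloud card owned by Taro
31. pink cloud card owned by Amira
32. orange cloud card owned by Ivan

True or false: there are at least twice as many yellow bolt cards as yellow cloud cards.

|yellow bolt cards| = 3.
|yellow cloud cards| = 2.
The claim requires 3 ≥ 2 × 2 = 4, which does not hold.

False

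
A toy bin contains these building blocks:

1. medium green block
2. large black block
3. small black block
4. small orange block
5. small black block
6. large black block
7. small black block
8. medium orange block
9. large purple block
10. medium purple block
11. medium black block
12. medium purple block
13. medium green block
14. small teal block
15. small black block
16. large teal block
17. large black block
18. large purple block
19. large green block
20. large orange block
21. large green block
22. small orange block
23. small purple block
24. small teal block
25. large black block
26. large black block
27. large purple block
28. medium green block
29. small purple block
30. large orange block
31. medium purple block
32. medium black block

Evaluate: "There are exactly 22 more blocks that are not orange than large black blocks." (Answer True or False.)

There are 27 blocks that are not orange.
There are 5 large black blocks.
The claim requires 27 − 5 (= 22) to equal 22, which holds.

True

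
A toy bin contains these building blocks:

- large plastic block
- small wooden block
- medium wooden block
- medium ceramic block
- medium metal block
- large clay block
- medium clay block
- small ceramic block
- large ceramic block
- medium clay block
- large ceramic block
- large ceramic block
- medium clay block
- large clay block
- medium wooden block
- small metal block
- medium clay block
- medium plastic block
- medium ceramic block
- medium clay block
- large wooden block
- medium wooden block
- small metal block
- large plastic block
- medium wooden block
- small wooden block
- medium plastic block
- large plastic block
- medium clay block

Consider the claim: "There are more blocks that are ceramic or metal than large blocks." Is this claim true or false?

blocks that are ceramic or metal: 9.
large blocks: 9.
The claim requires 9 > 9, which does not hold.

False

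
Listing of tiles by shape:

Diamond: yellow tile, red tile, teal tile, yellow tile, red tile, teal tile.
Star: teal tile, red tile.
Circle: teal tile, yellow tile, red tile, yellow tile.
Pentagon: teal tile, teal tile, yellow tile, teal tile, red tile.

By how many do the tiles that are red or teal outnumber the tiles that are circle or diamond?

tiles that are red or teal: 12.
tiles that are circle or diamond: 10.
12 − 10 = 2.

2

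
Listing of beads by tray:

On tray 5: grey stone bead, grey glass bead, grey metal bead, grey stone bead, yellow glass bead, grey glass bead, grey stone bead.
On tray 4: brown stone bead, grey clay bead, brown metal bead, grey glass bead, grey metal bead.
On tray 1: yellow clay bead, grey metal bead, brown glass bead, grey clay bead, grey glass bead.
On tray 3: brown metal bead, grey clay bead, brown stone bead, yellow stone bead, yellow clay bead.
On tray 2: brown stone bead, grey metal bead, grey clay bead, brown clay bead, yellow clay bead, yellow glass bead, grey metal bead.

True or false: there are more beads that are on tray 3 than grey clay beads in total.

True

beads on tray 3: 5.
grey clay beads: 4.
The claim requires 5 > 4, which holds.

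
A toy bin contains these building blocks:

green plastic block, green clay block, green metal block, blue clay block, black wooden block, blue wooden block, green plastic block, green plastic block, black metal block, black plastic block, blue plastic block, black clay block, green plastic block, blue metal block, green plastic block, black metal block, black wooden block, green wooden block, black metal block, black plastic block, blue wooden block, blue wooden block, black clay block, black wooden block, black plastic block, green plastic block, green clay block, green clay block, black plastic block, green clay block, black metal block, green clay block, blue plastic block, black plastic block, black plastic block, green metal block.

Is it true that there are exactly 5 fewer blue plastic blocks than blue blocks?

True

There are 2 blue plastic blocks.
There are 7 blue blocks.
The claim requires 7 − 2 (= 5) to equal 5, which holds.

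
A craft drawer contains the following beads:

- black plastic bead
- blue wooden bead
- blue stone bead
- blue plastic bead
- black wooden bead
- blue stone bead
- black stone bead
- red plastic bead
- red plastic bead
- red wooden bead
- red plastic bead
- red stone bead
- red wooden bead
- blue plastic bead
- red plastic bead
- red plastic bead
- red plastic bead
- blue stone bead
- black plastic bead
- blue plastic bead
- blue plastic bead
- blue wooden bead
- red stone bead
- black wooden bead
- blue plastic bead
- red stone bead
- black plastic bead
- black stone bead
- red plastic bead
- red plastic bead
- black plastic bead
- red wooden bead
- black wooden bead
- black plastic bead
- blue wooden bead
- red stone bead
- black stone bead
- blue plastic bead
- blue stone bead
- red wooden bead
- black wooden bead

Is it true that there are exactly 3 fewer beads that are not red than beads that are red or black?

There are 25 beads that are not red.
There are 28 beads that are red or black.
The claim requires 28 − 25 (= 3) to equal 3, which holds.

True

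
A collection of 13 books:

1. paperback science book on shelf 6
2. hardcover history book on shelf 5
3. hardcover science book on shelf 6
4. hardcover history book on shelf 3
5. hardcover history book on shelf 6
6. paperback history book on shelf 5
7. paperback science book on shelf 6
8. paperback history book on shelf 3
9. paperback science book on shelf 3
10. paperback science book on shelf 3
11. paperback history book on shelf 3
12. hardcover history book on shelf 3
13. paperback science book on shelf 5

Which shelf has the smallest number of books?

shelf 5

Counts by shelf: shelf 3→6, shelf 6→4, shelf 5→3.
The minimum is 3, held uniquely by shelf 5.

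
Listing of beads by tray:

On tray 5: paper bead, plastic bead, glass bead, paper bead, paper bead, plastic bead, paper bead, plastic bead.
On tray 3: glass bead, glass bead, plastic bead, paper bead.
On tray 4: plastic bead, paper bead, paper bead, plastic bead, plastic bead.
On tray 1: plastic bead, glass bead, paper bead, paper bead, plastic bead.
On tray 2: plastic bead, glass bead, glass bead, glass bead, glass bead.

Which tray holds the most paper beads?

Counts by tray (restricted to paper beads): tray 5→4, tray 1→2, tray 4→2, tray 3→1, tray 2→0.
The maximum is 4, held uniquely by tray 5.

tray 5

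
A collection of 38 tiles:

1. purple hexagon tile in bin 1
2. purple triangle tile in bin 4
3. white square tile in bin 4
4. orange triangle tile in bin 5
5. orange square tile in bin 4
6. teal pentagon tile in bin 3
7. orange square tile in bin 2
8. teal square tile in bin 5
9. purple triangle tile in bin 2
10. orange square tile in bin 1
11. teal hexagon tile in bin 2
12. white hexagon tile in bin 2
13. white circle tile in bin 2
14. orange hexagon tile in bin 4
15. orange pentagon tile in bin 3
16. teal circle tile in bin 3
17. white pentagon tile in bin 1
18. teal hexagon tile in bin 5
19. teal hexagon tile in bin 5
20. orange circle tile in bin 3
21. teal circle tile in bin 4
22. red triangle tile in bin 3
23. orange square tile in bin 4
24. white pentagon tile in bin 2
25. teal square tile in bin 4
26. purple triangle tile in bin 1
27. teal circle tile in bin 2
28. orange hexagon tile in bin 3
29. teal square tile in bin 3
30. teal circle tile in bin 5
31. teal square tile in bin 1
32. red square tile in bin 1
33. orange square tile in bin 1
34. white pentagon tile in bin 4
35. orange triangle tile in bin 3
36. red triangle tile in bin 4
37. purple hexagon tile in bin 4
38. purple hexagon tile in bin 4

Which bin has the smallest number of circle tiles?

Counts by bin (restricted to circle tiles): bin 3→2, bin 2→2, bin 4→1, bin 5→1, bin 1→0.
The minimum is 0, held uniquely by bin 1.

bin 1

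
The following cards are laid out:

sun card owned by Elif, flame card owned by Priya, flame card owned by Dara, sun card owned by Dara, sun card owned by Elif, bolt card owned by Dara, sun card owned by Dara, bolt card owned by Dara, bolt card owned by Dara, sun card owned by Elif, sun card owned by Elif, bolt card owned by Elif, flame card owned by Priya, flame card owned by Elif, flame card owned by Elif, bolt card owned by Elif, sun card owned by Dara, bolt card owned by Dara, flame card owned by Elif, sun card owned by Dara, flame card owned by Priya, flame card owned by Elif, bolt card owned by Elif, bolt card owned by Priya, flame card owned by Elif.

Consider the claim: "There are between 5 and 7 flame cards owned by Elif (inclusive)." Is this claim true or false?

True

Count of flame cards owned by Elif: 5.
The claim requires 5 ≤ 5 ≤ 7, which holds.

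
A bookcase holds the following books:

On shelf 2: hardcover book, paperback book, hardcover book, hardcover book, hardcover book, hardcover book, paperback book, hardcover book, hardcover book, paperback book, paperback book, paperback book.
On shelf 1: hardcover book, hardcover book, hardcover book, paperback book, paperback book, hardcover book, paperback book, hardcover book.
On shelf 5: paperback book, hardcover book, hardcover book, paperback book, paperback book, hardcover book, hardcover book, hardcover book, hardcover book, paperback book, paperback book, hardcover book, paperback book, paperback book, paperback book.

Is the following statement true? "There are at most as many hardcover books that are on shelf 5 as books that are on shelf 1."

True

There are 7 hardcover books on shelf 5.
There are 8 books on shelf 1.
The claim requires 7 ≤ 8, which holds.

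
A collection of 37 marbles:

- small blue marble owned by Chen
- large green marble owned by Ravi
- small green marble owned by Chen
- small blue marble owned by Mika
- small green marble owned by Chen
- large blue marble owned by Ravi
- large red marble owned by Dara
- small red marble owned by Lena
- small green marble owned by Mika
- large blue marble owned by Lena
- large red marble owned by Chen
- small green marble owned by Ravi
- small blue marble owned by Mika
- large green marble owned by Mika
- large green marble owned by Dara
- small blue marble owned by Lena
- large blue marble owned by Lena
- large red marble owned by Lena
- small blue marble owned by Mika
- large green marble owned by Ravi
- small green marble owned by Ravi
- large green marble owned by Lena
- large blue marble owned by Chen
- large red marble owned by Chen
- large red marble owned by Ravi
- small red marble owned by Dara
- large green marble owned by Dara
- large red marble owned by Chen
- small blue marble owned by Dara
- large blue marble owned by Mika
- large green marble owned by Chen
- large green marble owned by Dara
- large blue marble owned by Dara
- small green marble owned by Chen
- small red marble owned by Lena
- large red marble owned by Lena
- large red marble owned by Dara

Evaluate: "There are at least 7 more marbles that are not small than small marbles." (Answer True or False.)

True

marbles that are not small: 22.
small marbles: 15.
The claim requires 22 − 15 = 7 ≥ 7, which holds.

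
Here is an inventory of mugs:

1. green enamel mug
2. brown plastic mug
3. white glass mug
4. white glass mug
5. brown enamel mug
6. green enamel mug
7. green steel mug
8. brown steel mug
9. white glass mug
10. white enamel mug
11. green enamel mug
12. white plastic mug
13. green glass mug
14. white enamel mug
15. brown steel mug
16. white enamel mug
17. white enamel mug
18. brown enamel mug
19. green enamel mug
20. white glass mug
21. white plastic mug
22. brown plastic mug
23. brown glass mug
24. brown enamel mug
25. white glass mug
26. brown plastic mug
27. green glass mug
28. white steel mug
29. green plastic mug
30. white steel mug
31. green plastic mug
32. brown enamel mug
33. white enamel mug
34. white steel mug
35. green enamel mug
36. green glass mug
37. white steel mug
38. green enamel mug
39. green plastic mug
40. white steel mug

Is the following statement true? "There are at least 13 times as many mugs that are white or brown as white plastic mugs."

True

There are 27 mugs that are white or brown.
There are 2 white plastic mugs.
The claim requires 27 ≥ 13 × 2 = 26, which holds.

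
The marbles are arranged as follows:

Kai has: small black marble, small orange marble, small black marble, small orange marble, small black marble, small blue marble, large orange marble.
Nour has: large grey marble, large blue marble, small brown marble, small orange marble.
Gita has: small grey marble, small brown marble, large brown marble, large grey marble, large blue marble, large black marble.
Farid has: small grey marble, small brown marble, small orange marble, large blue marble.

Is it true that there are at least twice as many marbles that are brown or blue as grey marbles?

True

marbles that are brown or blue: 8.
grey marbles: 4.
The claim requires 8 ≥ 2 × 4 = 8, which holds.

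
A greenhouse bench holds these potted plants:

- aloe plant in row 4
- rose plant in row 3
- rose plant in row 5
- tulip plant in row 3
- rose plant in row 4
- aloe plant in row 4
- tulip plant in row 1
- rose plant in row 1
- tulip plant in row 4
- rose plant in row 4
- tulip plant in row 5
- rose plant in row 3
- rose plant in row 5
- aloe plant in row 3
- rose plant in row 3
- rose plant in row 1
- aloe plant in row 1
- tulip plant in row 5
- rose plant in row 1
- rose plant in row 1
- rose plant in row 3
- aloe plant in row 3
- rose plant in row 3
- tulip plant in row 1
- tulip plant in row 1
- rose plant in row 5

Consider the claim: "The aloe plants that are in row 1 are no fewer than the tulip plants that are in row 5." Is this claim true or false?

|aloe plants in row 1| = 1.
|tulip plants in row 5| = 2.
The claim requires 1 ≥ 2, which does not hold.

False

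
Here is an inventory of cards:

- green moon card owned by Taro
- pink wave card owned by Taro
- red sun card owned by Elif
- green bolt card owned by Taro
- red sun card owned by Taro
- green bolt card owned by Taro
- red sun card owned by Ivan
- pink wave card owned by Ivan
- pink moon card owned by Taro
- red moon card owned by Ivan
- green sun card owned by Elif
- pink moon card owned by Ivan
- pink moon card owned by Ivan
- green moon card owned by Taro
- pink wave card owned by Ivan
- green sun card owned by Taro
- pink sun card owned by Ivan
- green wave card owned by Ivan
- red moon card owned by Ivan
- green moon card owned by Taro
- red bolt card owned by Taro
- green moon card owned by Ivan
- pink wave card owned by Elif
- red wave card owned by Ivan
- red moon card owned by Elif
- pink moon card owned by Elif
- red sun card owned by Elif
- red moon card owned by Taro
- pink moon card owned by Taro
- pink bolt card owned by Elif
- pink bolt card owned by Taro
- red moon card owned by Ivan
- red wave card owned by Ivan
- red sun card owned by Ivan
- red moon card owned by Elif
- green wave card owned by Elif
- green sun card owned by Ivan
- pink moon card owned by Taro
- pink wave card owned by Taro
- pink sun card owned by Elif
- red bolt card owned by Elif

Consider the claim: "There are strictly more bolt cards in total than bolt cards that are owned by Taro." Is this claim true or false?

True

|bolt cards| = 6.
|bolt cards owned by Taro| = 4.
The claim requires 6 > 4, which holds.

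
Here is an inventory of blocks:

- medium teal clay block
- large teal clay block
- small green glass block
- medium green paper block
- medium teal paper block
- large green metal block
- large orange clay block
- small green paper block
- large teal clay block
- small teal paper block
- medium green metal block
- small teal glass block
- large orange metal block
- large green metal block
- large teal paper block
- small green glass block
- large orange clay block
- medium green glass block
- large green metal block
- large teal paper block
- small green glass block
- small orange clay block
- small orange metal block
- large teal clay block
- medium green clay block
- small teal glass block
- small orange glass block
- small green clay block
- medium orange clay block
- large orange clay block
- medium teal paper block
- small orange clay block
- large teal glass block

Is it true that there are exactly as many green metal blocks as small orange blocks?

True

green metal blocks: 4.
small orange blocks: 4.
The claim requires 4 = 4, which holds.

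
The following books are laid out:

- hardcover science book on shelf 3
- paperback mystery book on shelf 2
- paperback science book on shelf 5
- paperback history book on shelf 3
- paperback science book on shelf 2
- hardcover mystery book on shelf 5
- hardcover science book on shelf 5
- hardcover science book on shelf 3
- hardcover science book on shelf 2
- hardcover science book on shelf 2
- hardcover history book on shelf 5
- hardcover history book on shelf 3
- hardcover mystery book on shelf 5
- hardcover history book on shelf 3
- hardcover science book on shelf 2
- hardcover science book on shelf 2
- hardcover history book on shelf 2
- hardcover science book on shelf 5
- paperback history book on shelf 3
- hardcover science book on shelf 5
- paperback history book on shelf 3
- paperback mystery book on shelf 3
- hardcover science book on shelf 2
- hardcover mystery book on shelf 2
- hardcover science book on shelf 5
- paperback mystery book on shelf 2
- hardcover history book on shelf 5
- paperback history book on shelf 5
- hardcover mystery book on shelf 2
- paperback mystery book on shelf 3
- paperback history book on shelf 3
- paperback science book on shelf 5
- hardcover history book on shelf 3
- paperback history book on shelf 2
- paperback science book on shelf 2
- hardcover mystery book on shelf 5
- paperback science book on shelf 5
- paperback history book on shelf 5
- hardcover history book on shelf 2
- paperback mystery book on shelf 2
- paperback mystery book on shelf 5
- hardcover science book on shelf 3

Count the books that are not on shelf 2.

Total books: 42; with the excluded value: 15; remaining 42 − 15 = 27.

27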